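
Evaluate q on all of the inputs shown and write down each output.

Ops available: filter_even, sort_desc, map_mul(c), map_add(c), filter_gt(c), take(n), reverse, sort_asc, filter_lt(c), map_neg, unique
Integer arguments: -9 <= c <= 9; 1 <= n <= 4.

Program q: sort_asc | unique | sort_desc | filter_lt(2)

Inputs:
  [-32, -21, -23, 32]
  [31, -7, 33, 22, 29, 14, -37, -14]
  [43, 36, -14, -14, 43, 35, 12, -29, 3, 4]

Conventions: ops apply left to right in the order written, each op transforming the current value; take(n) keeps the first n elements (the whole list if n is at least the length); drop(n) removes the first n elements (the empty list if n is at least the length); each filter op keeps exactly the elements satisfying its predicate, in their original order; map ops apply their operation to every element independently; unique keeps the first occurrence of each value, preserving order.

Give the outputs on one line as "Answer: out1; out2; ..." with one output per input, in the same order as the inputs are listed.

[-21, -23, -32]; [-7, -14, -37]; [-14, -29]

Execution, op by op:
  [-32, -21, -23, 32] -> [-32, -23, -21, 32] -> [-32, -23, -21, 32] -> [32, -21, -23, -32] -> [-21, -23, -32]
  [31, -7, 33, 22, 29, 14, -37, -14] -> [-37, -14, -7, 14, 22, 29, 31, 33] -> [-37, -14, -7, 14, 22, 29, 31, 33] -> [33, 31, 29, 22, 14, -7, -14, -37] -> [-7, -14, -37]
  [43, 36, -14, -14, 43, 35, 12, -29, 3, 4] -> [-29, -14, -14, 3, 4, 12, 35, 36, 43, 43] -> [-29, -14, 3, 4, 12, 35, 36, 43] -> [43, 36, 35, 12, 4, 3, -14, -29] -> [-14, -29]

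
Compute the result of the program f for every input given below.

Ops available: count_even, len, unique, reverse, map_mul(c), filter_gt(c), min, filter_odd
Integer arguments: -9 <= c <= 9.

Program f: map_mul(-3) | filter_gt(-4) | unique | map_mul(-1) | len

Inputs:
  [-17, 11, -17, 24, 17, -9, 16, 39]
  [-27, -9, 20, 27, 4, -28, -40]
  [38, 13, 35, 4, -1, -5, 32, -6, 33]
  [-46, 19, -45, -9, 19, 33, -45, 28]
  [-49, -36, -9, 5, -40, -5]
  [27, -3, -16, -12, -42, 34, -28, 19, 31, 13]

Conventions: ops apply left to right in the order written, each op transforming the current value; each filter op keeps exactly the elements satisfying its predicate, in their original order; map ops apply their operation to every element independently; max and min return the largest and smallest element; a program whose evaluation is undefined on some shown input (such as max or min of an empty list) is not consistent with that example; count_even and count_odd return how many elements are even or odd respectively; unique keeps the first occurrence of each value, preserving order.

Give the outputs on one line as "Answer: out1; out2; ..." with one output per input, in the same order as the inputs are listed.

Execution, op by op:
  [-17, 11, -17, 24, 17, -9, 16, 39] -> [51, -33, 51, -72, -51, 27, -48, -117] -> [51, 51, 27] -> [51, 27] -> [-51, -27] -> 2
  [-27, -9, 20, 27, 4, -28, -40] -> [81, 27, -60, -81, -12, 84, 120] -> [81, 27, 84, 120] -> [81, 27, 84, 120] -> [-81, -27, -84, -120] -> 4
  [38, 13, 35, 4, -1, -5, 32, -6, 33] -> [-114, -39, -105, -12, 3, 15, -96, 18, -99] -> [3, 15, 18] -> [3, 15, 18] -> [-3, -15, -18] -> 3
  [-46, 19, -45, -9, 19, 33, -45, 28] -> [138, -57, 135, 27, -57, -99, 135, -84] -> [138, 135, 27, 135] -> [138, 135, 27] -> [-138, -135, -27] -> 3
  [-49, -36, -9, 5, -40, -5] -> [147, 108, 27, -15, 120, 15] -> [147, 108, 27, 120, 15] -> [147, 108, 27, 120, 15] -> [-147, -108, -27, -120, -15] -> 5
  [27, -3, -16, -12, -42, 34, -28, 19, 31, 13] -> [-81, 9, 48, 36, 126, -102, 84, -57, -93, -39] -> [9, 48, 36, 126, 84] -> [9, 48, 36, 126, 84] -> [-9, -48, -36, -126, -84] -> 5

2; 4; 3; 3; 5; 5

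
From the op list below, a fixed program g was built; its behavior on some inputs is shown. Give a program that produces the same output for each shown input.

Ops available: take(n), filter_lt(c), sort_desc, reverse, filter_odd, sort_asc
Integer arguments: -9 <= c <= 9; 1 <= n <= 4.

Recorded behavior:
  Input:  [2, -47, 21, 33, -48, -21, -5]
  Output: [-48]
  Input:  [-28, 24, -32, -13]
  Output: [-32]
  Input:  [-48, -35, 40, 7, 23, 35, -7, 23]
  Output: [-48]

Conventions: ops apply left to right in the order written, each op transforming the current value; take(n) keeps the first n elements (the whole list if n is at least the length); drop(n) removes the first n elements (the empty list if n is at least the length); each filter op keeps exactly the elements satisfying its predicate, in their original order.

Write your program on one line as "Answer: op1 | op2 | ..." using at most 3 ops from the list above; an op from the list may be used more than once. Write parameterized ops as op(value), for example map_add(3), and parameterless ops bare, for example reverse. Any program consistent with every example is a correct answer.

reverse | sort_asc | take(1)

Check, running the answer program on each example:
  [2, -47, 21, 33, -48, -21, -5] -> [-5, -21, -48, 33, 21, -47, 2] -> [-48, -47, -21, -5, 2, 21, 33] -> [-48]
  [-28, 24, -32, -13] -> [-13, -32, 24, -28] -> [-32, -28, -13, 24] -> [-32]
  [-48, -35, 40, 7, 23, 35, -7, 23] -> [23, -7, 35, 23, 7, 40, -35, -48] -> [-48, -35, -7, 7, 23, 23, 35, 40] -> [-48]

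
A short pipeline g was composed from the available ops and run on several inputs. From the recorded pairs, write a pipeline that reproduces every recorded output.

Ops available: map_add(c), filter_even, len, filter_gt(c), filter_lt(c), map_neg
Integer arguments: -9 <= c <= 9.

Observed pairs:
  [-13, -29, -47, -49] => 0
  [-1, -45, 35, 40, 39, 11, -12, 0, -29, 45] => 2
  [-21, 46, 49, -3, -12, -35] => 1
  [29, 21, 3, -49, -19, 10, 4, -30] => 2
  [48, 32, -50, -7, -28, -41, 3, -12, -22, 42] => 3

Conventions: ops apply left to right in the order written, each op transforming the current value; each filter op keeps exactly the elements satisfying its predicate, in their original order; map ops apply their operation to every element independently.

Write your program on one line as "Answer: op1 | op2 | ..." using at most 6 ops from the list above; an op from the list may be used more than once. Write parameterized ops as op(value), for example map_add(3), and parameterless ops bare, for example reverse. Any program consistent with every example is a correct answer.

filter_gt(-6) | filter_even | map_add(2) | map_neg | len

Check, running the answer program on each example:
  [-13, -29, -47, -49] -> [] -> [] -> [] -> [] -> 0
  [-1, -45, 35, 40, 39, 11, -12, 0, -29, 45] -> [-1, 35, 40, 39, 11, 0, 45] -> [40, 0] -> [42, 2] -> [-42, -2] -> 2
  [-21, 46, 49, -3, -12, -35] -> [46, 49, -3] -> [46] -> [48] -> [-48] -> 1
  [29, 21, 3, -49, -19, 10, 4, -30] -> [29, 21, 3, 10, 4] -> [10, 4] -> [12, 6] -> [-12, -6] -> 2
  [48, 32, -50, -7, -28, -41, 3, -12, -22, 42] -> [48, 32, 3, 42] -> [48, 32, 42] -> [50, 34, 44] -> [-50, -34, -44] -> 3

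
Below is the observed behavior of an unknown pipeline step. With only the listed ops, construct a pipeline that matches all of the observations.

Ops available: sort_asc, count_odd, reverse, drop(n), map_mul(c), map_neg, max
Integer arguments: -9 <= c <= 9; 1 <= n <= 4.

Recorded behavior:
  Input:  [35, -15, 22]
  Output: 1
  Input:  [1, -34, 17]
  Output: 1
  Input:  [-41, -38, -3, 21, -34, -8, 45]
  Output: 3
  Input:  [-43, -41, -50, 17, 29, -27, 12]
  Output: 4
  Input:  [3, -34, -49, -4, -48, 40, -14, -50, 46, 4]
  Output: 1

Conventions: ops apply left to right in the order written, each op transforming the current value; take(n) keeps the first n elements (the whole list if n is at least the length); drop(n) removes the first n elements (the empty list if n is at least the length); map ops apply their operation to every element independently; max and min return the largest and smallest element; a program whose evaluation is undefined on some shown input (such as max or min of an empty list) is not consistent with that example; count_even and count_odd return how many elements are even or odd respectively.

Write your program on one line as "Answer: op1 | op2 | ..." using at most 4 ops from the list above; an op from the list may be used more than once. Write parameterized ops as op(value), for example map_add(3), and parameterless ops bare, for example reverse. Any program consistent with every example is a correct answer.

map_neg | drop(1) | count_odd

Check, running the answer program on each example:
  [35, -15, 22] -> [-35, 15, -22] -> [15, -22] -> 1
  [1, -34, 17] -> [-1, 34, -17] -> [34, -17] -> 1
  [-41, -38, -3, 21, -34, -8, 45] -> [41, 38, 3, -21, 34, 8, -45] -> [38, 3, -21, 34, 8, -45] -> 3
  [-43, -41, -50, 17, 29, -27, 12] -> [43, 41, 50, -17, -29, 27, -12] -> [41, 50, -17, -29, 27, -12] -> 4
  [3, -34, -49, -4, -48, 40, -14, -50, 46, 4] -> [-3, 34, 49, 4, 48, -40, 14, 50, -46, -4] -> [34, 49, 4, 48, -40, 14, 50, -46, -4] -> 1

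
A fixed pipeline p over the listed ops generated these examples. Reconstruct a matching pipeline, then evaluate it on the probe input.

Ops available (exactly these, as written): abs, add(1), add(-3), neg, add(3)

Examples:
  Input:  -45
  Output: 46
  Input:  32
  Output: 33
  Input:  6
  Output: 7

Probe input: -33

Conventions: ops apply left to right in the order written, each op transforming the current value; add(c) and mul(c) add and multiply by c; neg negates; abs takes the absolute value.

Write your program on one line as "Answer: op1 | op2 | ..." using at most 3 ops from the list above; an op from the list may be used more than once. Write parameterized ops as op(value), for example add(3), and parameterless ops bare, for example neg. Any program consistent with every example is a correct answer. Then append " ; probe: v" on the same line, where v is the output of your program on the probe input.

neg | abs | add(1) ; probe: 34

Check, running the answer program on each example:
  -45 -> 45 -> 45 -> 46
  32 -> -32 -> 32 -> 33
  6 -> -6 -> 6 -> 7
  probe: -33 -> 33 -> 33 -> 34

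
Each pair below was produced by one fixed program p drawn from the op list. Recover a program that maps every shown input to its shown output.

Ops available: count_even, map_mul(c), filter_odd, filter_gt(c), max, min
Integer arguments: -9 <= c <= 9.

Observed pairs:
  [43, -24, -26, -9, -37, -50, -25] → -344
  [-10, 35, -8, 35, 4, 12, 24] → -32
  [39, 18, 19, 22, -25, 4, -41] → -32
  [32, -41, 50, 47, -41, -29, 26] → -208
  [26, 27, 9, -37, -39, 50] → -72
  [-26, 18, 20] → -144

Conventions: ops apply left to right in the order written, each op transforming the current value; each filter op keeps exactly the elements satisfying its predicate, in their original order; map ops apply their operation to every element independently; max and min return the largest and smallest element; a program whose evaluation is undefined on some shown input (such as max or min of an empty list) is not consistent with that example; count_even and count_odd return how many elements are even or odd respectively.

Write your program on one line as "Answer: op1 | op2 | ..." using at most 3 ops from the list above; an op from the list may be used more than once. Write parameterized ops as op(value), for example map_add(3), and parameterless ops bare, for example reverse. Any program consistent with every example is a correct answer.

filter_gt(-2) | map_mul(-8) | max

Check, running the answer program on each example:
  [43, -24, -26, -9, -37, -50, -25] -> [43] -> [-344] -> -344
  [-10, 35, -8, 35, 4, 12, 24] -> [35, 35, 4, 12, 24] -> [-280, -280, -32, -96, -192] -> -32
  [39, 18, 19, 22, -25, 4, -41] -> [39, 18, 19, 22, 4] -> [-312, -144, -152, -176, -32] -> -32
  [32, -41, 50, 47, -41, -29, 26] -> [32, 50, 47, 26] -> [-256, -400, -376, -208] -> -208
  [26, 27, 9, -37, -39, 50] -> [26, 27, 9, 50] -> [-208, -216, -72, -400] -> -72
  [-26, 18, 20] -> [18, 20] -> [-144, -160] -> -144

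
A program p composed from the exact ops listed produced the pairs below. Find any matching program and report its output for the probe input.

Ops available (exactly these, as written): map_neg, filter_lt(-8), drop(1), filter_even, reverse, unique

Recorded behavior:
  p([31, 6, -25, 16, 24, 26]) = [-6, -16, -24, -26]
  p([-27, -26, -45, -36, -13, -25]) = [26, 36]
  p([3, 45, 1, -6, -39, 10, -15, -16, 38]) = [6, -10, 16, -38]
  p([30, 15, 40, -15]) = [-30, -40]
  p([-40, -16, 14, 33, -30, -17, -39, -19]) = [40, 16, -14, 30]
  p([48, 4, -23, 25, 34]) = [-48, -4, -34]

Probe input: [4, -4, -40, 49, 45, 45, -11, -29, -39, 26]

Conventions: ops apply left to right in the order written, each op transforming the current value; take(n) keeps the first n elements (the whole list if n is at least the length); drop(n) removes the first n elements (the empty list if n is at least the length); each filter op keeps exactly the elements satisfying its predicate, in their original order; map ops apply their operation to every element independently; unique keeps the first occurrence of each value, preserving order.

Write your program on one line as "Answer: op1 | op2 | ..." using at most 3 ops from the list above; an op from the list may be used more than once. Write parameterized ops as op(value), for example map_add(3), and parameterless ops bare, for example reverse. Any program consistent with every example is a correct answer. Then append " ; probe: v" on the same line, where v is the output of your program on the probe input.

filter_even | map_neg ; probe: [-4, 4, 40, -26]

Check, running the answer program on each example:
  [31, 6, -25, 16, 24, 26] -> [6, 16, 24, 26] -> [-6, -16, -24, -26]
  [-27, -26, -45, -36, -13, -25] -> [-26, -36] -> [26, 36]
  [3, 45, 1, -6, -39, 10, -15, -16, 38] -> [-6, 10, -16, 38] -> [6, -10, 16, -38]
  [30, 15, 40, -15] -> [30, 40] -> [-30, -40]
  [-40, -16, 14, 33, -30, -17, -39, -19] -> [-40, -16, 14, -30] -> [40, 16, -14, 30]
  [48, 4, -23, 25, 34] -> [48, 4, 34] -> [-48, -4, -34]
  probe: [4, -4, -40, 49, 45, 45, -11, -29, -39, 26] -> [4, -4, -40, 26] -> [-4, 4, 40, -26]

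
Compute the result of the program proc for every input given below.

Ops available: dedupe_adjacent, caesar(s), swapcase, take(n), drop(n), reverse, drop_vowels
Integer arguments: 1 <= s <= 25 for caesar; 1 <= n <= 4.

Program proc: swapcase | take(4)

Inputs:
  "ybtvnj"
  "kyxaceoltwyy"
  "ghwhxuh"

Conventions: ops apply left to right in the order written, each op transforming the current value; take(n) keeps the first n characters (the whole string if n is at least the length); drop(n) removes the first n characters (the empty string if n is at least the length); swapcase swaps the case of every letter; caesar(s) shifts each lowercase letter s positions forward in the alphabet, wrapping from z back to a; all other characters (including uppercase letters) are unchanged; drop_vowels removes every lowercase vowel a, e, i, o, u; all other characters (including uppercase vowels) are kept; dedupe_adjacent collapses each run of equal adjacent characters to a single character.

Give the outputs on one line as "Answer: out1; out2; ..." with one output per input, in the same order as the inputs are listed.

"YBTV"; "KYXA"; "GHWH"

Execution, op by op:
  "ybtvnj" -> "YBTVNJ" -> "YBTV"
  "kyxaceoltwyy" -> "KYXACEOLTWYY" -> "KYXA"
  "ghwhxuh" -> "GHWHXUH" -> "GHWH"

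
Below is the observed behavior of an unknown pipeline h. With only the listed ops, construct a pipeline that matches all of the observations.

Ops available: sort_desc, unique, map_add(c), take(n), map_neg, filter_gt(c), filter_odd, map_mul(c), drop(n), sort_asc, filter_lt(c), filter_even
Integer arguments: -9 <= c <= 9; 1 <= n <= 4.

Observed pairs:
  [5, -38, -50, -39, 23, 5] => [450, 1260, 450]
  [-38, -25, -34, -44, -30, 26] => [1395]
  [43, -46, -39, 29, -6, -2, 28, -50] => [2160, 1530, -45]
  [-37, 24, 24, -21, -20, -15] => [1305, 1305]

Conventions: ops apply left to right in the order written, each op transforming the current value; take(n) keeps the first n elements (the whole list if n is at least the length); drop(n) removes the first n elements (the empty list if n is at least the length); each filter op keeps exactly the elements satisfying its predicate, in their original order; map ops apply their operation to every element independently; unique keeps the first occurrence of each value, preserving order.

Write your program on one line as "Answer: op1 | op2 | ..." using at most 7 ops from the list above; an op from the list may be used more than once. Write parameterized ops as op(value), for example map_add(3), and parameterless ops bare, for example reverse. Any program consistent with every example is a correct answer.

map_add(5) | filter_gt(-9) | take(3) | map_mul(-3) | map_mul(-5) | map_mul(3)

Check, running the answer program on each example:
  [5, -38, -50, -39, 23, 5] -> [10, -33, -45, -34, 28, 10] -> [10, 28, 10] -> [10, 28, 10] -> [-30, -84, -30] -> [150, 420, 150] -> [450, 1260, 450]
  [-38, -25, -34, -44, -30, 26] -> [-33, -20, -29, -39, -25, 31] -> [31] -> [31] -> [-93] -> [465] -> [1395]
  [43, -46, -39, 29, -6, -2, 28, -50] -> [48, -41, -34, 34, -1, 3, 33, -45] -> [48, 34, -1, 3, 33] -> [48, 34, -1] -> [-144, -102, 3] -> [720, 510, -15] -> [2160, 1530, -45]
  [-37, 24, 24, -21, -20, -15] -> [-32, 29, 29, -16, -15, -10] -> [29, 29] -> [29, 29] -> [-87, -87] -> [435, 435] -> [1305, 1305]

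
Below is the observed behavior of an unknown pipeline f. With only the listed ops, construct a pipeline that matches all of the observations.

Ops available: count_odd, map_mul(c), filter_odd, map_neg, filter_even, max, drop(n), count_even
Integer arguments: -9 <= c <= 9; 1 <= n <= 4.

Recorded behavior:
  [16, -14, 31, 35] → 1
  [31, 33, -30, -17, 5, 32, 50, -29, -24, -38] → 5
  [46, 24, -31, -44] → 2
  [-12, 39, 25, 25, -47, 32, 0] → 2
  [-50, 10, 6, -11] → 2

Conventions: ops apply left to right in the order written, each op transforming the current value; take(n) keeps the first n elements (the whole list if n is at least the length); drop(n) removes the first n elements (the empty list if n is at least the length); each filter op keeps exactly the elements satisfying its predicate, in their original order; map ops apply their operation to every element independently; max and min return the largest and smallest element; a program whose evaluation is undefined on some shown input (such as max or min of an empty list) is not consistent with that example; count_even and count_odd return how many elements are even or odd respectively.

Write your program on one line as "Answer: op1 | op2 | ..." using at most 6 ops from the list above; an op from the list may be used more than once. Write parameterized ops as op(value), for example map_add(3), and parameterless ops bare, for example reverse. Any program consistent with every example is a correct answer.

map_neg | map_mul(7) | map_neg | map_mul(-5) | drop(1) | count_even

Check, running the answer program on each example:
  [16, -14, 31, 35] -> [-16, 14, -31, -35] -> [-112, 98, -217, -245] -> [112, -98, 217, 245] -> [-560, 490, -1085, -1225] -> [490, -1085, -1225] -> 1
  [31, 33, -30, -17, 5, 32, 50, -29, -24, -38] -> [-31, -33, 30, 17, -5, -32, -50, 29, 24, 38] -> [-217, -231, 210, 119, -35, -224, -350, 203, 168, 266] -> [217, 231, -210, -119, 35, 224, 350, -203, -168, -266] -> [-1085, -1155, 1050, 595, -175, -1120, -1750, 1015, 840, 1330] -> [-1155, 1050, 595, -175, -1120, -1750, 1015, 840, 1330] -> 5
  [46, 24, -31, -44] -> [-46, -24, 31, 44] -> [-322, -168, 217, 308] -> [322, 168, -217, -308] -> [-1610, -840, 1085, 1540] -> [-840, 1085, 1540] -> 2
  [-12, 39, 25, 25, -47, 32, 0] -> [12, -39, -25, -25, 47, -32, 0] -> [84, -273, -175, -175, 329, -224, 0] -> [-84, 273, 175, 175, -329, 224, 0] -> [420, -1365, -875, -875, 1645, -1120, 0] -> [-1365, -875, -875, 1645, -1120, 0] -> 2
  [-50, 10, 6, -11] -> [50, -10, -6, 11] -> [350, -70, -42, 77] -> [-350, 70, 42, -77] -> [1750, -350, -210, 385] -> [-350, -210, 385] -> 2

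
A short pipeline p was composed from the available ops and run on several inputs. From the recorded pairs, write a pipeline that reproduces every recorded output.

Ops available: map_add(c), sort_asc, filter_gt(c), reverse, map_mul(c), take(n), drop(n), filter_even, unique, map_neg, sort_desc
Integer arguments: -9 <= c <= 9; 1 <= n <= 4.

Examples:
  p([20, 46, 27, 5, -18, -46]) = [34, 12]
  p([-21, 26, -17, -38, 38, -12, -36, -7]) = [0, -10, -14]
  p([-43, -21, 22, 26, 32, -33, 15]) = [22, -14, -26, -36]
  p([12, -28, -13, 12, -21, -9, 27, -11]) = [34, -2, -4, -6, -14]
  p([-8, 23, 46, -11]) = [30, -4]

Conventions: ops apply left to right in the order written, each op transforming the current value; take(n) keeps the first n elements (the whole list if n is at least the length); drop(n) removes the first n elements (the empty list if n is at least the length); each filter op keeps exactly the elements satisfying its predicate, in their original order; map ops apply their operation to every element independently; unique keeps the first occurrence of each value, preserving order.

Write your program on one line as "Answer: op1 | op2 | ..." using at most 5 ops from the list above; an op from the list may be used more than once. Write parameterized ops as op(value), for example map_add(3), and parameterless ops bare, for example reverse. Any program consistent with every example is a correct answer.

map_add(7) | sort_asc | unique | sort_desc | filter_even

Check, running the answer program on each example:
  [20, 46, 27, 5, -18, -46] -> [27, 53, 34, 12, -11, -39] -> [-39, -11, 12, 27, 34, 53] -> [-39, -11, 12, 27, 34, 53] -> [53, 34, 27, 12, -11, -39] -> [34, 12]
  [-21, 26, -17, -38, 38, -12, -36, -7] -> [-14, 33, -10, -31, 45, -5, -29, 0] -> [-31, -29, -14, -10, -5, 0, 33, 45] -> [-31, -29, -14, -10, -5, 0, 33, 45] -> [45, 33, 0, -5, -10, -14, -29, -31] -> [0, -10, -14]
  [-43, -21, 22, 26, 32, -33, 15] -> [-36, -14, 29, 33, 39, -26, 22] -> [-36, -26, -14, 22, 29, 33, 39] -> [-36, -26, -14, 22, 29, 33, 39] -> [39, 33, 29, 22, -14, -26, -36] -> [22, -14, -26, -36]
  [12, -28, -13, 12, -21, -9, 27, -11] -> [19, -21, -6, 19, -14, -2, 34, -4] -> [-21, -14, -6, -4, -2, 19, 19, 34] -> [-21, -14, -6, -4, -2, 19, 34] -> [34, 19, -2, -4, -6, -14, -21] -> [34, -2, -4, -6, -14]
  [-8, 23, 46, -11] -> [-1, 30, 53, -4] -> [-4, -1, 30, 53] -> [-4, -1, 30, 53] -> [53, 30, -1, -4] -> [30, -4]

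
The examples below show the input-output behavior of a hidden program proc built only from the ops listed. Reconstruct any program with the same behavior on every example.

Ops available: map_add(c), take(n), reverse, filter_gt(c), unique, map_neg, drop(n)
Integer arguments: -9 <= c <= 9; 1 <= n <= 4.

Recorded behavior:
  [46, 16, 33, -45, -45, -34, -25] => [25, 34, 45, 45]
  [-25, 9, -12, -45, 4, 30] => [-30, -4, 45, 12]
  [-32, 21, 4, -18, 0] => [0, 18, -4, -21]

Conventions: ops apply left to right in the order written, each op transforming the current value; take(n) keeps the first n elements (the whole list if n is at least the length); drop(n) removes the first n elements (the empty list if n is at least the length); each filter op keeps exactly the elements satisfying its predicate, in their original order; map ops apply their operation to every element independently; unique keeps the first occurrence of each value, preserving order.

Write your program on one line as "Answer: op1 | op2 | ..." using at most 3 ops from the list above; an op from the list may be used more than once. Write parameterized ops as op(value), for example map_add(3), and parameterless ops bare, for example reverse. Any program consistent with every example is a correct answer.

reverse | map_neg | take(4)

Check, running the answer program on each example:
  [46, 16, 33, -45, -45, -34, -25] -> [-25, -34, -45, -45, 33, 16, 46] -> [25, 34, 45, 45, -33, -16, -46] -> [25, 34, 45, 45]
  [-25, 9, -12, -45, 4, 30] -> [30, 4, -45, -12, 9, -25] -> [-30, -4, 45, 12, -9, 25] -> [-30, -4, 45, 12]
  [-32, 21, 4, -18, 0] -> [0, -18, 4, 21, -32] -> [0, 18, -4, -21, 32] -> [0, 18, -4, -21]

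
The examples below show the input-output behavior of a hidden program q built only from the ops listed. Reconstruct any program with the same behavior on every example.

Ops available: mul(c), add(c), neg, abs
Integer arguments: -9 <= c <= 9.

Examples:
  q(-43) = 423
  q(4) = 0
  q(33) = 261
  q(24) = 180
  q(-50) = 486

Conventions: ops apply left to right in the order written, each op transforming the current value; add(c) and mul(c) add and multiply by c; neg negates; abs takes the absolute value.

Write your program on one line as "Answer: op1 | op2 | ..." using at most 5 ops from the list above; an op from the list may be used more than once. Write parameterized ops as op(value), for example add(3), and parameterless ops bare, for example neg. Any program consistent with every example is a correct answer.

add(-4) | mul(-9) | neg | abs

Check, running the answer program on each example:
  -43 -> -47 -> 423 -> -423 -> 423
  4 -> 0 -> 0 -> 0 -> 0
  33 -> 29 -> -261 -> 261 -> 261
  24 -> 20 -> -180 -> 180 -> 180
  -50 -> -54 -> 486 -> -486 -> 486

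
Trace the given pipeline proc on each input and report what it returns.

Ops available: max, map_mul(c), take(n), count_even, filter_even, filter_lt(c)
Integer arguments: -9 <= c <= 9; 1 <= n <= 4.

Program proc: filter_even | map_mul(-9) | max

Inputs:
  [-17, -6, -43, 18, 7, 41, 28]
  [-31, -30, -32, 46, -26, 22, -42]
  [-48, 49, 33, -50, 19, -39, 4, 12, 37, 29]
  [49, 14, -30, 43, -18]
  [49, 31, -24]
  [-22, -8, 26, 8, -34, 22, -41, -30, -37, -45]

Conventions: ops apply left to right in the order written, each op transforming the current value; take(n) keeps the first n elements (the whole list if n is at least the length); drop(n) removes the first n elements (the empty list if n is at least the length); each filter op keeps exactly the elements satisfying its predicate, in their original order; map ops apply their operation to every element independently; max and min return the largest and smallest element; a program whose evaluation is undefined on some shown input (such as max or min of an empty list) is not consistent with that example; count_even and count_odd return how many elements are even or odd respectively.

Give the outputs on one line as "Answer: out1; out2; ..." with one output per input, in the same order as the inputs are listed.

Execution, op by op:
  [-17, -6, -43, 18, 7, 41, 28] -> [-6, 18, 28] -> [54, -162, -252] -> 54
  [-31, -30, -32, 46, -26, 22, -42] -> [-30, -32, 46, -26, 22, -42] -> [270, 288, -414, 234, -198, 378] -> 378
  [-48, 49, 33, -50, 19, -39, 4, 12, 37, 29] -> [-48, -50, 4, 12] -> [432, 450, -36, -108] -> 450
  [49, 14, -30, 43, -18] -> [14, -30, -18] -> [-126, 270, 162] -> 270
  [49, 31, -24] -> [-24] -> [216] -> 216
  [-22, -8, 26, 8, -34, 22, -41, -30, -37, -45] -> [-22, -8, 26, 8, -34, 22, -30] -> [198, 72, -234, -72, 306, -198, 270] -> 306

54; 378; 450; 270; 216; 306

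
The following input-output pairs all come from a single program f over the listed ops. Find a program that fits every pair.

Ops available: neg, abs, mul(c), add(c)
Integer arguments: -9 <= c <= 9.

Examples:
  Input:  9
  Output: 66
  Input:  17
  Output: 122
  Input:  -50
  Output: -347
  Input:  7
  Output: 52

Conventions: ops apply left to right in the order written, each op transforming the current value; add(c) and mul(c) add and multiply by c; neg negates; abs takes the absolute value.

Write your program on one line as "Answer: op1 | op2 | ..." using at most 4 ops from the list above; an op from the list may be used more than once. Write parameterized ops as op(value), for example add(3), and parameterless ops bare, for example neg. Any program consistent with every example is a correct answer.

neg | mul(-7) | add(6) | add(-3)

Check, running the answer program on each example:
  9 -> -9 -> 63 -> 69 -> 66
  17 -> -17 -> 119 -> 125 -> 122
  -50 -> 50 -> -350 -> -344 -> -347
  7 -> -7 -> 49 -> 55 -> 52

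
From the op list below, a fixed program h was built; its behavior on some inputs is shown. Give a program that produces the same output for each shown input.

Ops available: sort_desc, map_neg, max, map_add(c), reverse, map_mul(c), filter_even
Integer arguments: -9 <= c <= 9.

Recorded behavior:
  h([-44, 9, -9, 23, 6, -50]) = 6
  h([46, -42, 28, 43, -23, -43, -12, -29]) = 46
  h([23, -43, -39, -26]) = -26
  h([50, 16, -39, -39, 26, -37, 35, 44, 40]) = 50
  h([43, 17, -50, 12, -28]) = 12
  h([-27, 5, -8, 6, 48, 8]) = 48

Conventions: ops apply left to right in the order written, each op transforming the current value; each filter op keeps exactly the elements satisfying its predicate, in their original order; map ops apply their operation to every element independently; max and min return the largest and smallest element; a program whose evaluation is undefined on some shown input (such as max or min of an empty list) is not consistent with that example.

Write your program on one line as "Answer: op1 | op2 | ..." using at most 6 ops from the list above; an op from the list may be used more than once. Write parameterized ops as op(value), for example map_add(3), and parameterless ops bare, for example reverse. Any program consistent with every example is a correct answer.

sort_desc | map_neg | sort_desc | map_neg | filter_even | max

Check, running the answer program on each example:
  [-44, 9, -9, 23, 6, -50] -> [23, 9, 6, -9, -44, -50] -> [-23, -9, -6, 9, 44, 50] -> [50, 44, 9, -6, -9, -23] -> [-50, -44, -9, 6, 9, 23] -> [-50, -44, 6] -> 6
  [46, -42, 28, 43, -23, -43, -12, -29] -> [46, 43, 28, -12, -23, -29, -42, -43] -> [-46, -43, -28, 12, 23, 29, 42, 43] -> [43, 42, 29, 23, 12, -28, -43, -46] -> [-43, -42, -29, -23, -12, 28, 43, 46] -> [-42, -12, 28, 46] -> 46
  [23, -43, -39, -26] -> [23, -26, -39, -43] -> [-23, 26, 39, 43] -> [43, 39, 26, -23] -> [-43, -39, -26, 23] -> [-26] -> -26
  [50, 16, -39, -39, 26, -37, 35, 44, 40] -> [50, 44, 40, 35, 26, 16, -37, -39, -39] -> [-50, -44, -40, -35, -26, -16, 37, 39, 39] -> [39, 39, 37, -16, -26, -35, -40, -44, -50] -> [-39, -39, -37, 16, 26, 35, 40, 44, 50] -> [16, 26, 40, 44, 50] -> 50
  [43, 17, -50, 12, -28] -> [43, 17, 12, -28, -50] -> [-43, -17, -12, 28, 50] -> [50, 28, -12, -17, -43] -> [-50, -28, 12, 17, 43] -> [-50, -28, 12] -> 12
  [-27, 5, -8, 6, 48, 8] -> [48, 8, 6, 5, -8, -27] -> [-48, -8, -6, -5, 8, 27] -> [27, 8, -5, -6, -8, -48] -> [-27, -8, 5, 6, 8, 48] -> [-8, 6, 8, 48] -> 48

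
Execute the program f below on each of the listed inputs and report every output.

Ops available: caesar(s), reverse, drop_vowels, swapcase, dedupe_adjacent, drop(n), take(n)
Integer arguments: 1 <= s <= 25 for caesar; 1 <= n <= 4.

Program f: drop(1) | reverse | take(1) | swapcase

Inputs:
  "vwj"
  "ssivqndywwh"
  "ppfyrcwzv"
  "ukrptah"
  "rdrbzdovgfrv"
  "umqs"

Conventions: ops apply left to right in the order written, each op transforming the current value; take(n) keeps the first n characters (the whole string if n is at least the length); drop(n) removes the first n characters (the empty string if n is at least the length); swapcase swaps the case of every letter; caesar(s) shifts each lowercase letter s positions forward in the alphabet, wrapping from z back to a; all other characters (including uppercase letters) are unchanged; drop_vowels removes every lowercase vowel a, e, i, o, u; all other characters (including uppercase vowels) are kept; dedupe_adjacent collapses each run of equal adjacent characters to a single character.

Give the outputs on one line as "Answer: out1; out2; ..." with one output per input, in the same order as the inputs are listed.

"J"; "H"; "V"; "H"; "V"; "S"

Execution, op by op:
  "vwj" -> "wj" -> "jw" -> "j" -> "J"
  "ssivqndywwh" -> "sivqndywwh" -> "hwwydnqvis" -> "h" -> "H"
  "ppfyrcwzv" -> "pfyrcwzv" -> "vzwcryfp" -> "v" -> "V"
  "ukrptah" -> "krptah" -> "hatprk" -> "h" -> "H"
  "rdrbzdovgfrv" -> "drbzdovgfrv" -> "vrfgvodzbrd" -> "v" -> "V"
  "umqs" -> "mqs" -> "sqm" -> "s" -> "S"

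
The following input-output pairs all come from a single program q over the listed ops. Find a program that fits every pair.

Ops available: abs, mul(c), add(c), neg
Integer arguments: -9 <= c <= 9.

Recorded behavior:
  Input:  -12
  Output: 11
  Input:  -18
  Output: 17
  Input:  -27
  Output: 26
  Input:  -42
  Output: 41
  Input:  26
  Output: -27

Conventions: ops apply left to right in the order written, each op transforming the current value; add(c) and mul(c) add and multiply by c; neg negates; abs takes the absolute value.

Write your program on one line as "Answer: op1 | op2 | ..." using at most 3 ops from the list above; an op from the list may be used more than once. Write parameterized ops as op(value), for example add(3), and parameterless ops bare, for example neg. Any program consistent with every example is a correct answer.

add(-2) | add(3) | neg

Check, running the answer program on each example:
  -12 -> -14 -> -11 -> 11
  -18 -> -20 -> -17 -> 17
  -27 -> -29 -> -26 -> 26
  -42 -> -44 -> -41 -> 41
  26 -> 24 -> 27 -> -27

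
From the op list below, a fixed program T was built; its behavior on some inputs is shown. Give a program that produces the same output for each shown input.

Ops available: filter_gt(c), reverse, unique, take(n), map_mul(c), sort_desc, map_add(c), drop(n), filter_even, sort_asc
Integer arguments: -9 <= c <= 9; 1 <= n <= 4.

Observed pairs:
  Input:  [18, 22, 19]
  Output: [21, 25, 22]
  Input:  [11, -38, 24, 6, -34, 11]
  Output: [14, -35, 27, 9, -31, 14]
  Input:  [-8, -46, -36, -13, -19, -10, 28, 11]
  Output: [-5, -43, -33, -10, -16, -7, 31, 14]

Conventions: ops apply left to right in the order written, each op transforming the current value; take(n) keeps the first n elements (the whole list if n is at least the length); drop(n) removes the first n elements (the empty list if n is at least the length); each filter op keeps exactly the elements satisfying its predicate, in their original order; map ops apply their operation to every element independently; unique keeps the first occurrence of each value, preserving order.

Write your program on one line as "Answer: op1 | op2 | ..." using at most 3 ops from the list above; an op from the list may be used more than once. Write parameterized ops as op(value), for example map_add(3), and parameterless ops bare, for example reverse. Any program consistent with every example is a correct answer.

map_add(-1) | map_add(4)

Check, running the answer program on each example:
  [18, 22, 19] -> [17, 21, 18] -> [21, 25, 22]
  [11, -38, 24, 6, -34, 11] -> [10, -39, 23, 5, -35, 10] -> [14, -35, 27, 9, -31, 14]
  [-8, -46, -36, -13, -19, -10, 28, 11] -> [-9, -47, -37, -14, -20, -11, 27, 10] -> [-5, -43, -33, -10, -16, -7, 31, 14]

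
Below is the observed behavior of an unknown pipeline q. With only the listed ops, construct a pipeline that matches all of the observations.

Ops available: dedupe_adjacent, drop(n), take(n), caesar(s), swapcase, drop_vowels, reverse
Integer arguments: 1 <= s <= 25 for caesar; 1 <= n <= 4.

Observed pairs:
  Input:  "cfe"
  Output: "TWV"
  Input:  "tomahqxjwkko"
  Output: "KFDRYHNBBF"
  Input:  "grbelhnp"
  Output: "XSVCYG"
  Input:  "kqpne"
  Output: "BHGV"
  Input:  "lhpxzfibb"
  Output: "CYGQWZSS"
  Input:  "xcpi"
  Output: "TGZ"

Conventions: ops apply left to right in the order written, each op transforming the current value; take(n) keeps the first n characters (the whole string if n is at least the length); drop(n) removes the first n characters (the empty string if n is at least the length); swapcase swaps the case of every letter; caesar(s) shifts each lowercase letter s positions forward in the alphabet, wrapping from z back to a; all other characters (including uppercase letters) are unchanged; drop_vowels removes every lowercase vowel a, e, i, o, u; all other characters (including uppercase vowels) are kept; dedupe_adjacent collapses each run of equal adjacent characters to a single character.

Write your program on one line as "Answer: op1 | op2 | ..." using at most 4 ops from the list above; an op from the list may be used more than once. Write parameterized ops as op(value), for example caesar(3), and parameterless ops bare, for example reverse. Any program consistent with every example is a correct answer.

caesar(17) | drop_vowels | swapcase

Check, running the answer program on each example:
  "cfe" -> "twv" -> "twv" -> "TWV"
  "tomahqxjwkko" -> "kfdryhoanbbf" -> "kfdryhnbbf" -> "KFDRYHNBBF"
  "grbelhnp" -> "xisvcyeg" -> "xsvcyg" -> "XSVCYG"
  "kqpne" -> "bhgev" -> "bhgv" -> "BHGV"
  "lhpxzfibb" -> "cygoqwzss" -> "cygqwzss" -> "CYGQWZSS"
  "xcpi" -> "otgz" -> "tgz" -> "TGZ"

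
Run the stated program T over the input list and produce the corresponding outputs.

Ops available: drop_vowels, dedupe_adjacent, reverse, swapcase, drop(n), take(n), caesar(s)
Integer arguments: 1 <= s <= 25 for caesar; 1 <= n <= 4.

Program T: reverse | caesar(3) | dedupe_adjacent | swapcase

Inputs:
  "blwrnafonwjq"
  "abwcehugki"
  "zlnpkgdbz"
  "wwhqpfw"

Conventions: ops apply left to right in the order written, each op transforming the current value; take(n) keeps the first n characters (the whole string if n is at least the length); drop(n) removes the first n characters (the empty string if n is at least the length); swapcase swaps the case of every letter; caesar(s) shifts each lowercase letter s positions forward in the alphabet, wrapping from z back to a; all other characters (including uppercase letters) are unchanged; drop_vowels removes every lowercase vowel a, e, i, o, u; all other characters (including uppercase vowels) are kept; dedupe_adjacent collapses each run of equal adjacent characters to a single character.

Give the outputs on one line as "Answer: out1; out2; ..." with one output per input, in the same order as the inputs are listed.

Execution, op by op:
  "blwrnafonwjq" -> "qjwnofanrwlb" -> "tmzqridquzoe" -> "tmzqridquzoe" -> "TMZQRIDQUZOE"
  "abwcehugki" -> "ikguhecwba" -> "lnjxkhfzed" -> "lnjxkhfzed" -> "LNJXKHFZED"
  "zlnpkgdbz" -> "zbdgkpnlz" -> "cegjnsqoc" -> "cegjnsqoc" -> "CEGJNSQOC"
  "wwhqpfw" -> "wfpqhww" -> "zistkzz" -> "zistkz" -> "ZISTKZ"

"TMZQRIDQUZOE"; "LNJXKHFZED"; "CEGJNSQOC"; "ZISTKZ"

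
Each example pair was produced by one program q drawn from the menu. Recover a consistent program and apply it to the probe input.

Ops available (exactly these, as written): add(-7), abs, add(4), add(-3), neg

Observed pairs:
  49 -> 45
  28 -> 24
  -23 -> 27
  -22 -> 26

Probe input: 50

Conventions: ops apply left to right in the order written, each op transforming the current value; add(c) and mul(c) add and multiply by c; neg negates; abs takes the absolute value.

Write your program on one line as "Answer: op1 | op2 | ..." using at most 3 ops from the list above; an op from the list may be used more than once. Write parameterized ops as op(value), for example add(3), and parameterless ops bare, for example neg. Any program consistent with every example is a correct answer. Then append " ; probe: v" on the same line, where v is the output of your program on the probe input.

neg | add(4) | abs ; probe: 46

Check, running the answer program on each example:
  49 -> -49 -> -45 -> 45
  28 -> -28 -> -24 -> 24
  -23 -> 23 -> 27 -> 27
  -22 -> 22 -> 26 -> 26
  probe: 50 -> -50 -> -46 -> 46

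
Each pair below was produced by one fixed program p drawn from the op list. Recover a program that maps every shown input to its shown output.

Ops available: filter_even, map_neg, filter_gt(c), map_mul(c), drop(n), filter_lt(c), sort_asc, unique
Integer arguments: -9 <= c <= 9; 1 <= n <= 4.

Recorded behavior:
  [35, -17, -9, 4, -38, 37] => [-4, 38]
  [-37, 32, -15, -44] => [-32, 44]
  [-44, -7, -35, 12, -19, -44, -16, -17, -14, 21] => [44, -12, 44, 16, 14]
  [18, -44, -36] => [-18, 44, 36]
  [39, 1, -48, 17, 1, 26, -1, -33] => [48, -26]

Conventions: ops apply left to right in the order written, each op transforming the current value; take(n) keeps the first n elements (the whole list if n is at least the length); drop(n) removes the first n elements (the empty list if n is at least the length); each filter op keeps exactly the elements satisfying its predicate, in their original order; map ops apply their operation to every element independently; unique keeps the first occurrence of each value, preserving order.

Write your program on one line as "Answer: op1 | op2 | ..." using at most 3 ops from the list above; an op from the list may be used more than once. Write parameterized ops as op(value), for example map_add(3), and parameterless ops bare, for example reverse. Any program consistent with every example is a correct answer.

map_neg | filter_even

Check, running the answer program on each example:
  [35, -17, -9, 4, -38, 37] -> [-35, 17, 9, -4, 38, -37] -> [-4, 38]
  [-37, 32, -15, -44] -> [37, -32, 15, 44] -> [-32, 44]
  [-44, -7, -35, 12, -19, -44, -16, -17, -14, 21] -> [44, 7, 35, -12, 19, 44, 16, 17, 14, -21] -> [44, -12, 44, 16, 14]
  [18, -44, -36] -> [-18, 44, 36] -> [-18, 44, 36]
  [39, 1, -48, 17, 1, 26, -1, -33] -> [-39, -1, 48, -17, -1, -26, 1, 33] -> [48, -26]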